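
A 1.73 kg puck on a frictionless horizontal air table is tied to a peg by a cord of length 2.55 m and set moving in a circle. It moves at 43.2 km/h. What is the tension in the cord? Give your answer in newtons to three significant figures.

97.7 N

v = 43.2 km/h = 43.2/3.6 = 12.00 m/s.
The tension is the only horizontal force, so it supplies the full centripetal force: T = m v²/r = 1.73 × (12.00)²/2.55 = 1.73 × 144.0/2.55 = 97.69 N.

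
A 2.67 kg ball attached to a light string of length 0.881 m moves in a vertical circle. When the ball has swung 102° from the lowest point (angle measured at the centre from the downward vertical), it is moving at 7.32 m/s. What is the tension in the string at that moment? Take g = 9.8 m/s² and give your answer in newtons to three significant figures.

Take the radial direction toward the centre of the circle as positive. The component of the weight along the string toward the centre is −mg cos φ (φ measured from the bottom), so Newton's second law along the string gives T − mg cos φ = m v²/r.
cos 102° = -0.2079, so T = m(v²/r + g cos φ) = 2.67 × ((7.32)²/0.881 + 9.8 × -0.2079) = 2.67 × (60.82 + (-2.038)) = 2.67 × 58.78 = 156.9 N.

157 N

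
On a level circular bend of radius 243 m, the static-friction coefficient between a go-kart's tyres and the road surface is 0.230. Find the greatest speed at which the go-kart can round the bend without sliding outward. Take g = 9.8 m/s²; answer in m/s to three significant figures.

The only inward force on a level bend is static friction, so at the limit f_s = μ_s N = μ_s m g = m v²/r.
Mass cancels: v_max = √(μ_s g r) = √(0.230 × 9.8 × 243) = √547.7 = 23.40 m/s.

23.4 m/s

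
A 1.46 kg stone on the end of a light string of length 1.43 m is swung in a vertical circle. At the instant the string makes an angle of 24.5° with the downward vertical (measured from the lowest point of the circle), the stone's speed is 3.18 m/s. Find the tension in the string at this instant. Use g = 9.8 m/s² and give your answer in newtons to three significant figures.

Take the radial direction toward the centre of the circle as positive. The component of the weight along the string toward the centre is −mg cos φ (φ measured from the bottom), so Newton's second law along the string gives T − mg cos φ = m v²/r.
cos 24.5° = 0.9100, so T = m(v²/r + g cos φ) = 1.46 × ((3.18)²/1.43 + 9.8 × 0.9100) = 1.46 × (7.072 + (8.918)) = 1.46 × 15.99 = 23.34 N.

23.3 N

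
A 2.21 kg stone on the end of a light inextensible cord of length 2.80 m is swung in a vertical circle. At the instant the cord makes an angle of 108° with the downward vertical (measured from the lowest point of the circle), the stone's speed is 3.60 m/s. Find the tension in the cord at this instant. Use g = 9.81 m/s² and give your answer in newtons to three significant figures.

3.53 N

Take the radial direction toward the centre of the circle as positive. The component of the weight along the string toward the centre is −mg cos φ (φ measured from the bottom), so Newton's second law along the string gives T − mg cos φ = m v²/r.
cos 108° = -0.3090, so T = m(v²/r + g cos φ) = 2.21 × ((3.60)²/2.80 + 9.81 × -0.3090) = 2.21 × (4.629 + (-3.031)) = 2.21 × 1.597 = 3.530 N.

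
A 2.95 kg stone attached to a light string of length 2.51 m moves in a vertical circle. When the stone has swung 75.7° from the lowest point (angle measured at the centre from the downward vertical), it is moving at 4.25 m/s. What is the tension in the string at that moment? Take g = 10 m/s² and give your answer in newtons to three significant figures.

28.5 N

Take the radial direction toward the centre of the circle as positive. The component of the weight along the string toward the centre is −mg cos φ (φ measured from the bottom), so Newton's second law along the string gives T − mg cos φ = m v²/r.
cos 75.7° = 0.2470, so T = m(v²/r + g cos φ) = 2.95 × ((4.25)²/2.51 + 10.0 × 0.2470) = 2.95 × (7.196 + (2.470)) = 2.95 × 9.666 = 28.52 N.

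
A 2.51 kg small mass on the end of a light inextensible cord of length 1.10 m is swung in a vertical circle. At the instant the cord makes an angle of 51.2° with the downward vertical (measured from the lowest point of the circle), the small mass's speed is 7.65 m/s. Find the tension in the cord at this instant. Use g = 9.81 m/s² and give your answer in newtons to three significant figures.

149 N

Take the radial direction toward the centre of the circle as positive. The component of the weight along the string toward the centre is −mg cos φ (φ measured from the bottom), so Newton's second law along the string gives T − mg cos φ = m v²/r.
cos 51.2° = 0.6266, so T = m(v²/r + g cos φ) = 2.51 × ((7.65)²/1.10 + 9.81 × 0.6266) = 2.51 × (53.20 + (6.147)) = 2.51 × 59.35 = 149.0 N.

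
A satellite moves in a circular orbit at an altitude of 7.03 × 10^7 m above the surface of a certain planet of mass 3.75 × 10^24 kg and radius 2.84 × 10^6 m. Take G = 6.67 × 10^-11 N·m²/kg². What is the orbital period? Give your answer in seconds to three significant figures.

249000 s

r = R + h = 2.84 × 10^6 + 7.03 × 10^7 = 7.314 × 10^7 m. Gravity provides the centripetal force: G M m / r² = m v² / r ⇒ v = √(GM/r) = 1849 m/s.
T = 2πr/v = 2π × 7.314 × 10^7 / 1849 = 248500 s.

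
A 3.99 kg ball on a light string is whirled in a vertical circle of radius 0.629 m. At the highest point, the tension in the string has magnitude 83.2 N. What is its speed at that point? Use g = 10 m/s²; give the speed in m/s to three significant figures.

At the top, T + mg = mv²/r, so v = √(r(T/m + g)) = √(0.629 × (83.2/3.99 + 10.0)) = √(0.629 × 30.85) = √19.41 = 4.405 m/s.

4.41 m/s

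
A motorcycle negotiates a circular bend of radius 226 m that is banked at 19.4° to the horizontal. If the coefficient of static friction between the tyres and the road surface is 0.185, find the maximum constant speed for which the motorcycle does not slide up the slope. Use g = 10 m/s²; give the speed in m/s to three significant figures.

At the maximum speed, friction acts down the slope at its limiting value f = μN. Radially (horizontal, toward centre): N sinθ + μN cosθ = mv²/r. Vertically: N cosθ − μN sinθ = mg.
Dividing: v² = r g (sinθ + μcosθ)/(cosθ − μsinθ).
sinθ + μcosθ = 0.3322 + 0.185×0.9432 = 0.5067; cosθ − μsinθ = 0.9432 − 0.185×0.3322 = 0.8818.
v² = 226 × 10.0 × 0.5067/0.8818 = 1299 m²/s², so v = 36.04 m/s.

36.0 m/s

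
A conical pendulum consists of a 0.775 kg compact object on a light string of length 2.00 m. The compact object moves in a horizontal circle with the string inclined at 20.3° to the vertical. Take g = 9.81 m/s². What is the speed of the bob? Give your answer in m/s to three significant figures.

1.59 m/s

The radius of the circle is r = L sinθ = 2.00 × sin 20.3° = 0.6939 m.
Horizontally T sinθ = mv²/r and vertically T cosθ = mg, so tanθ = v²/(rg).
v = √(r g tanθ) = √(0.6939 × 9.81 × 0.3699) = √2.518 = 1.587 m/s.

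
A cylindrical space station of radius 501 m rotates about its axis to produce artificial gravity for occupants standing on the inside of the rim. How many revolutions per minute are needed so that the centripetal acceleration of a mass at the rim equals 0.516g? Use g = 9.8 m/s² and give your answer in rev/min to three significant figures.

Require ω²r = 0.516g, so ω = √(0.516 × 9.8/501) = 0.1005 rad/s.
In rev/min: ω × 60/(2π) = 0.1005 × 60/(2π) = 0.9594 rev/min.

0.959 rev/min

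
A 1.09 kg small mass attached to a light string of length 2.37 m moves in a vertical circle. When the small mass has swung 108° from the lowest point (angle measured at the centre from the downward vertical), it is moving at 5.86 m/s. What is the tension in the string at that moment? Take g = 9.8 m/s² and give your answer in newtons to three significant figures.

Take the radial direction toward the centre of the circle as positive. The component of the weight along the string toward the centre is −mg cos φ (φ measured from the bottom), so Newton's second law along the string gives T − mg cos φ = m v²/r.
cos 108° = -0.3090, so T = m(v²/r + g cos φ) = 1.09 × ((5.86)²/2.37 + 9.8 × -0.3090) = 1.09 × (14.49 + (-3.028)) = 1.09 × 11.46 = 12.49 N.

12.5 N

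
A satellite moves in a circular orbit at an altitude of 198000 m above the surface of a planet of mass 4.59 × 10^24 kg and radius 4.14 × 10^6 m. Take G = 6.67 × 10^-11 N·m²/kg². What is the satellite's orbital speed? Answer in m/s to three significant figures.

Orbital radius r = R + h = 4.14 × 10^6 + 198000 = 4.338 × 10^6 m.
Gravity supplies the centripetal force: G M m / r² = m v² / r, so v = √(GM/r).
v = √(6.67 × 10^-11 × 4.59 × 10^24 / 4.338 × 10^6) = √(7.057 × 10^7) = 8401 m/s.

8400 m/s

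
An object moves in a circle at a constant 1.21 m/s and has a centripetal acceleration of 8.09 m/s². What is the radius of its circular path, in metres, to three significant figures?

0.181 m

a_c = v²/r ⇒ r = v²/a_c = (1.21)²/8.09 = 1.464/8.09 = 0.1810 m.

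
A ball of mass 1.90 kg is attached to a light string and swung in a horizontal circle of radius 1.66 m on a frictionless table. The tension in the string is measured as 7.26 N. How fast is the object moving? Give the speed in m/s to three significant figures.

2.52 m/s

T = m v²/r ⇒ v = √(T r / m) = √(7.26 × 1.66 / 1.90) = √6.343 = 2.519 m/s.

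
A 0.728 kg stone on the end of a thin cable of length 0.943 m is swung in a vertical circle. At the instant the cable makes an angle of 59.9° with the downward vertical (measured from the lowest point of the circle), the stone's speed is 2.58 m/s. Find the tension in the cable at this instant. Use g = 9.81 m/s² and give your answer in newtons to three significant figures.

Take the radial direction toward the centre of the circle as positive. The component of the weight along the string toward the centre is −mg cos φ (φ measured from the bottom), so Newton's second law along the string gives T − mg cos φ = m v²/r.
cos 59.9° = 0.5015, so T = m(v²/r + g cos φ) = 0.728 × ((2.58)²/0.943 + 9.81 × 0.5015) = 0.728 × (7.059 + (4.920)) = 0.728 × 11.98 = 8.720 N.

8.72 N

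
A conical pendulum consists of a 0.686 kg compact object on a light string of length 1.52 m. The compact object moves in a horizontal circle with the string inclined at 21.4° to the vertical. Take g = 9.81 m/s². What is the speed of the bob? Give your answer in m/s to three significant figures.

1.46 m/s

The radius of the circle is r = L sinθ = 1.52 × sin 21.4° = 0.5546 m.
Horizontally T sinθ = mv²/r and vertically T cosθ = mg, so tanθ = v²/(rg).
v = √(r g tanθ) = √(0.5546 × 9.81 × 0.3919) = √2.132 = 1.460 m/s.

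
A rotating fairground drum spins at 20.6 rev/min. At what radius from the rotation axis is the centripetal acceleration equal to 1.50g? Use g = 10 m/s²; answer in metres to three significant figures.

ω = 20.6 rev/min × 2π/60 = 2.157 rad/s.
a_c = ω²r = 1.50g ⇒ r = 1.50 × 10.0 / (2.157)² = 15.00/4.654 = 3.223 m.

3.22 m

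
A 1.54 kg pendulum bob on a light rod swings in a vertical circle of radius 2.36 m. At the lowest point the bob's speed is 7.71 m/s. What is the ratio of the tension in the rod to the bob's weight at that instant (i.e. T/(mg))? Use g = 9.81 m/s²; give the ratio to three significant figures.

3.57

At the bottom, T − mg = mv²/r, so T = m(v²/r + g) and T/(mg) = v²/(rg) + 1 = (7.71)²/(2.36 × 9.81) + 1 = 2.568 + 1 = 3.568.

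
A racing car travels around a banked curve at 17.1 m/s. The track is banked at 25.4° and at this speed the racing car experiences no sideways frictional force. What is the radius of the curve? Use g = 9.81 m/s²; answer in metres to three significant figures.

62.8 m

Frictionless banking: tanθ = v²/(rg), so r = v²/(g tanθ).
r = (17.1)²/(9.81 × tan 25.4°) = 292.4/(9.81 × 0.4748) = 292.4/4.658 = 62.77 m.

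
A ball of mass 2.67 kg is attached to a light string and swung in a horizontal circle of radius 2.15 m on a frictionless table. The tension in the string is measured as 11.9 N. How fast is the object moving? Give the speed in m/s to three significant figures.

T = m v²/r ⇒ v = √(T r / m) = √(11.9 × 2.15 / 2.67) = √9.582 = 3.096 m/s.

3.10 m/s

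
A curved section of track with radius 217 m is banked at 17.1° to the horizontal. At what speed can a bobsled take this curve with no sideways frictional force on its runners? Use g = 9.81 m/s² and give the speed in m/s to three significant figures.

25.6 m/s

On a frictionless banked curve, N sinθ = mv²/r and N cosθ = mg, so tanθ = v²/(rg).
v = √(r g tanθ) = √(217 × 9.81 × tan 17.1°) = √(217 × 9.81 × 0.3076) = √654.9 = 25.59 m/s.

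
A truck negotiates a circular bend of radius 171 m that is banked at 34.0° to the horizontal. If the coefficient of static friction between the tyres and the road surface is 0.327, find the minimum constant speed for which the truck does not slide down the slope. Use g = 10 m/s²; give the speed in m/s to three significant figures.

22.1 m/s

At the minimum speed, friction acts up the slope at its limiting value f = μN. Radially (horizontal, toward centre): N sinθ − μN cosθ = mv²/r. Vertically: N cosθ + μN sinθ = mg.
Dividing: v² = r g (sinθ − μcosθ)/(cosθ + μsinθ).
sinθ − μcosθ = 0.5592 − 0.327×0.8290 = 0.2881; cosθ + μsinθ = 0.8290 + 0.327×0.5592 = 1.012.
v² = 171 × 10.0 × 0.2881/1.012 = 486.9 m²/s², so v = 22.06 m/s.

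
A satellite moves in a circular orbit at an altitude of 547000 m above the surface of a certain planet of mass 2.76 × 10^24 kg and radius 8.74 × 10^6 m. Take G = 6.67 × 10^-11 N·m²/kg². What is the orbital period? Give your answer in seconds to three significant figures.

13100 s

r = R + h = 8.74 × 10^6 + 547000 = 9.287 × 10^6 m. Gravity provides the centripetal force: G M m / r² = m v² / r ⇒ v = √(GM/r) = 4452 m/s.
T = 2πr/v = 2π × 9.287 × 10^6 / 4452 = 13110 s.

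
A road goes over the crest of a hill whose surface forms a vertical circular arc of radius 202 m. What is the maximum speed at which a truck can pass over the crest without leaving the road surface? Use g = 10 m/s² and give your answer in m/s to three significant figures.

At the crest the centre of the circle is below the truck, so the net downward (centripetal) force is mg − N = mv²/r.
The truck leaves the road when N → 0, giving v_max = √(g r) = √(10.0 × 202) = 44.94 m/s.

44.9 m/s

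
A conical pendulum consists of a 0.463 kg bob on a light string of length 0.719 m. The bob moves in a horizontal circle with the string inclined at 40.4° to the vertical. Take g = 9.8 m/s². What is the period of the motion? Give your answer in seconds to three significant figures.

r = L sinθ = 0.4660 m. From T sinθ = mω²r and T cosθ = mg: tanθ = ω²r/g, so ω² = g tanθ / r = g/(L cosθ).
ω = √(g/(L cosθ)) = √(9.8/(0.719 × 0.7615)) = √17.90 = 4.231 rad/s.
Period = 2π/ω = 1.485 s.

1.49 s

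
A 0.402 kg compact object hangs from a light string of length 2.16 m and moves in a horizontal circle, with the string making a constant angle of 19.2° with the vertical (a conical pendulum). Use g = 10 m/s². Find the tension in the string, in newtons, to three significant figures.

4.26 N

Vertically the bob has no acceleration, so T cosθ = mg.
T = mg/cosθ = 0.402 × 10.0 / cos 19.2° = 4.020/0.9444 = 4.257 N.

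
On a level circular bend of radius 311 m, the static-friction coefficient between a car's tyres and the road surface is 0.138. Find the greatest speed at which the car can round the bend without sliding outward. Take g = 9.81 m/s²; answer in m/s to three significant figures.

20.5 m/s

Friction provides the centripetal force on a flat curve. At maximum speed it is at its limiting value: μ_s m g = m v²/r.
Mass cancels: v_max = √(μ_s g r) = √(0.138 × 9.81 × 311) = √421.0 = 20.52 m/s.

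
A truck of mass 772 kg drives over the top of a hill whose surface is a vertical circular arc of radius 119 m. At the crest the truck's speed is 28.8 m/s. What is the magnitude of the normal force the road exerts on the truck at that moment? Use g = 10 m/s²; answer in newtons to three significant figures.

At the crest the centripetal acceleration points downward (toward the centre of the arc), so mg − N = mv²/r.
N = m(g − v²/r) = 772 × (10.0 − (28.8)²/119) = 772 × (10.0 − 6.970) = 772 × 3.030 = 2339 N.

2340 N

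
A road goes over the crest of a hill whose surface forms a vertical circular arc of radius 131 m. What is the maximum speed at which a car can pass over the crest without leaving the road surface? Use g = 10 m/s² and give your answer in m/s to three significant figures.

36.2 m/s

At the crest the centre of the circle is below the car, so the net downward (centripetal) force is mg − N = mv²/r.
The car leaves the road when N → 0, giving v_max = √(g r) = √(10.0 × 131) = 36.19 m/s.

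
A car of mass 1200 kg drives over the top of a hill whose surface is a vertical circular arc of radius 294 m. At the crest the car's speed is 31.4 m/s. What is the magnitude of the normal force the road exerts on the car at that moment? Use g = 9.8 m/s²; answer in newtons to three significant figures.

At the crest the centripetal acceleration points downward (toward the centre of the arc), so mg − N = mv²/r.
N = m(g − v²/r) = 1200 × (9.8 − (31.4)²/294) = 1200 × (9.8 − 3.354) = 1200 × 6.446 = 7736 N.

7740 N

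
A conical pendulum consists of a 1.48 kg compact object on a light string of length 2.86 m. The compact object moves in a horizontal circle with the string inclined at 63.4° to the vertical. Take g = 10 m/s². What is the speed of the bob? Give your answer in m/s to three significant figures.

7.15 m/s

The radius of the circle is r = L sinθ = 2.86 × sin 63.4° = 2.557 m.
Horizontally T sinθ = mv²/r and vertically T cosθ = mg, so tanθ = v²/(rg).
v = √(r g tanθ) = √(2.557 × 10.0 × 1.997) = √51.07 = 7.146 m/s.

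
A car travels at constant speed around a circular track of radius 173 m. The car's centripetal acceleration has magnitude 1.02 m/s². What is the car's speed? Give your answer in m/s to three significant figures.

13.3 m/s

a_c = v²/r ⇒ v = √(a_c · r) = √(1.02 × 173) = √176.5 = 13.28 m/s.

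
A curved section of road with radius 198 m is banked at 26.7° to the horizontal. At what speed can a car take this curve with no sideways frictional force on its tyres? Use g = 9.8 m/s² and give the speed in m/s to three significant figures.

31.2 m/s

On a frictionless banked curve, N sinθ = mv²/r and N cosθ = mg, so tanθ = v²/(rg).
v = √(r g tanθ) = √(198 × 9.8 × tan 26.7°) = √(198 × 9.8 × 0.5029) = √975.9 = 31.24 m/s.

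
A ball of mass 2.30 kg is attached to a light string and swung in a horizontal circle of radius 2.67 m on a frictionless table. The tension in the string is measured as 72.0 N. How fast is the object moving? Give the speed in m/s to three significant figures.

T = m v²/r ⇒ v = √(T r / m) = √(72.0 × 2.67 / 2.30) = √83.58 = 9.142 m/s.

9.14 m/s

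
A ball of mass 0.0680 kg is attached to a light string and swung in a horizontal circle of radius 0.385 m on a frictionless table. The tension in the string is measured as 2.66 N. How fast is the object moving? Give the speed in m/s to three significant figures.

T = m v²/r ⇒ v = √(T r / m) = √(2.66 × 0.385 / 0.0680) = √15.06 = 3.881 m/s.

3.88 m/s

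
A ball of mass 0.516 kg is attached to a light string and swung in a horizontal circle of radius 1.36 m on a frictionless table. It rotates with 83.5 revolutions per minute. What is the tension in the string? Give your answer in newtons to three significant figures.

ω = 83.5 rev/min × 2π/60 = 8.744 rad/s, so v = ωr = 8.744 × 1.36 = 11.89 m/s.
The tension is the only horizontal force, so it supplies the full centripetal force: T = m v²/r = 0.516 × (11.89)²/1.36 = 0.516 × 141.4/1.36 = 53.66 N.

53.7 N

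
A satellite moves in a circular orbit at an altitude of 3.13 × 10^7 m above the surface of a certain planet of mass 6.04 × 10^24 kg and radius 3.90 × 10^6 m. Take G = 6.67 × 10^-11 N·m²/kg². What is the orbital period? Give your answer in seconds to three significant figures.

65400 s

r = R + h = 3.90 × 10^6 + 3.13 × 10^7 = 3.520 × 10^7 m. Gravity provides the centripetal force: G M m / r² = m v² / r ⇒ v = √(GM/r) = 3383 m/s.
T = 2πr/v = 2π × 3.520 × 10^7 / 3383 = 65380 s.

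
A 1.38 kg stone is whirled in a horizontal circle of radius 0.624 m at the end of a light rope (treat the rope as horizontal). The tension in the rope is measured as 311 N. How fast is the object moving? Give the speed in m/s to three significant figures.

T = m v²/r ⇒ v = √(T r / m) = √(311 × 0.624 / 1.38) = √140.6 = 11.86 m/s.

11.9 m/s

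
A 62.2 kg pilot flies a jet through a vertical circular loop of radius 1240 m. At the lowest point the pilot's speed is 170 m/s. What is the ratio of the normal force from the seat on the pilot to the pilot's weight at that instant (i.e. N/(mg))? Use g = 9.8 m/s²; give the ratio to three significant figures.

At the bottom, N − mg = mv²/r, so N = m(v²/r + g) and N/(mg) = v²/(rg) + 1 = (170)²/(1240 × 9.8) + 1 = 2.378 + 1 = 3.378.

3.38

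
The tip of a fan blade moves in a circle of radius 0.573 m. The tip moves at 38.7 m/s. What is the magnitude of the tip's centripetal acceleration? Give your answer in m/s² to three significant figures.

a_c = v²/r = (38.70)²/0.573 = 1498/0.573 = 2614 m/s².

2610 m/s²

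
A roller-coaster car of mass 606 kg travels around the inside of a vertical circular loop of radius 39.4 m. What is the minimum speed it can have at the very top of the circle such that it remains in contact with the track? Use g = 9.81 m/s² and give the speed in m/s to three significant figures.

19.7 m/s

At the top, both weight mg and N point toward the centre: N + mg = mv²/r.
At minimum speed N → 0, so mg = mv_min²/r ⇒ v_min = √(g r) = √(9.81 × 39.4) = 19.66 m/s.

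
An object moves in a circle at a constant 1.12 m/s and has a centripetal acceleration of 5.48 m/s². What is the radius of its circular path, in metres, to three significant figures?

0.229 m

a_c = v²/r ⇒ r = v²/a_c = (1.12)²/5.48 = 1.254/5.48 = 0.2289 m.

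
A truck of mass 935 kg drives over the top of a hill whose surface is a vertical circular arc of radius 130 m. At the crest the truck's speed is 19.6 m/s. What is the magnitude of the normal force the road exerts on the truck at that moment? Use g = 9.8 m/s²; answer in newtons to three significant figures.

At the crest the centripetal acceleration points downward (toward the centre of the arc), so mg − N = mv²/r.
N = m(g − v²/r) = 935 × (9.8 − (19.6)²/130) = 935 × (9.8 − 2.955) = 935 × 6.845 = 6400 N.

6400 N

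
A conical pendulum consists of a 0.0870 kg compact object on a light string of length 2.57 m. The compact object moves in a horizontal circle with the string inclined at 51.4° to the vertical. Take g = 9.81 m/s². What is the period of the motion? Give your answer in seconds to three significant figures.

2.54 s

r = L sinθ = 2.009 m. From T sinθ = mω²r and T cosθ = mg: tanθ = ω²r/g, so ω² = g tanθ / r = g/(L cosθ).
ω = √(g/(L cosθ)) = √(9.81/(2.57 × 0.6239)) = √6.118 = 2.474 rad/s.
Period = 2π/ω = 2.540 s.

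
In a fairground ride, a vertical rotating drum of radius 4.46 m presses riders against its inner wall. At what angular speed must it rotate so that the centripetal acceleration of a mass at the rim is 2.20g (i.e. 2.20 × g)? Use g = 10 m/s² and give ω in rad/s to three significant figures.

2.22 rad/s

Centripetal acceleration a_c = ω²r. Setting ω²r = 2.20g:
ω = √(2.20g / r) = √(2.20 × 10.0 / 4.46) = √4.933 = 2.221 rad/s.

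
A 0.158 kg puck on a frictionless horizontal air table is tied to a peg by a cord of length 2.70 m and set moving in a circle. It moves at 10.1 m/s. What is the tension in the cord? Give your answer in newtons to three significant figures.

5.97 N

The tension is the only horizontal force, so it supplies the full centripetal force: T = m v²/r = 0.158 × (10.10)²/2.70 = 0.158 × 102.0/2.70 = 5.969 N.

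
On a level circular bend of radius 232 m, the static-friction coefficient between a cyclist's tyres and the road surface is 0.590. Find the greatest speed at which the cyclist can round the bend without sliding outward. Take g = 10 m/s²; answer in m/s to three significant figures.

37.0 m/s

Friction provides the centripetal force on a flat curve. At maximum speed it is at its limiting value: μ_s m g = m v²/r.
Mass cancels: v_max = √(μ_s g r) = √(0.590 × 10.0 × 232) = √1369 = 37.00 m/s.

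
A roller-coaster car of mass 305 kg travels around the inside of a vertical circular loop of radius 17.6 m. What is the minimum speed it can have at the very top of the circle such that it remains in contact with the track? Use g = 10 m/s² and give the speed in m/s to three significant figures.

At the top, both weight mg and N point toward the centre: N + mg = mv²/r.
At minimum speed N → 0, so mg = mv_min²/r ⇒ v_min = √(g r) = √(10.0 × 17.6) = 13.27 m/s.

13.3 m/s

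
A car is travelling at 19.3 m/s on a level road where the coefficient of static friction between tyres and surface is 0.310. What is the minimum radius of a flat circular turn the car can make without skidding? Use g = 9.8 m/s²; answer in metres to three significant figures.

123 m

At the limit, μ_s m g = m v²/r, so r_min = v²/(μ_s g) = (19.3)²/(0.310 × 9.8) = 372.5/3.038 = 122.6 m.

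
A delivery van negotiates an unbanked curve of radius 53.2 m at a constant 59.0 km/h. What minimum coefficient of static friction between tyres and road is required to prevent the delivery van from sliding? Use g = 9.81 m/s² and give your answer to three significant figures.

0.515

v = 59.0/3.6 = 16.39 m/s.
Friction provides the centripetal force: μ_s m g = m v²/r, so μ_s = v²/(g r) = (16.39)²/(9.81 × 53.2) = 268.6/521.9 = 0.5147.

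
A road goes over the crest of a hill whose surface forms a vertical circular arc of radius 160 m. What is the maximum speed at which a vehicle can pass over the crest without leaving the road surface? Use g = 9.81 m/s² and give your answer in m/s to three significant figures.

39.6 m/s

At the crest the centre of the circle is below the vehicle, so the net downward (centripetal) force is mg − N = mv²/r.
The vehicle leaves the road when N → 0, giving v_max = √(g r) = √(9.81 × 160) = 39.62 m/s.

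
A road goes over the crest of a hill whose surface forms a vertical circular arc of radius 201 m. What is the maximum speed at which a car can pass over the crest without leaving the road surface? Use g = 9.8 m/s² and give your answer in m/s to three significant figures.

44.4 m/s

At the crest the centre of the circle is below the car, so the net downward (centripetal) force is mg − N = mv²/r.
The car leaves the road when N → 0, giving v_max = √(g r) = √(9.8 × 201) = 44.38 m/s.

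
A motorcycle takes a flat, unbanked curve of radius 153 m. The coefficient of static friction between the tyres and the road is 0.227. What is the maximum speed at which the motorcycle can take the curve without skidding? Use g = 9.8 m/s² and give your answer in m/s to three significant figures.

Friction provides the centripetal force on a flat curve. At maximum speed it is at its limiting value: μ_s m g = m v²/r.
Mass cancels: v_max = √(μ_s g r) = √(0.227 × 9.8 × 153) = √340.4 = 18.45 m/s.

18.4 m/s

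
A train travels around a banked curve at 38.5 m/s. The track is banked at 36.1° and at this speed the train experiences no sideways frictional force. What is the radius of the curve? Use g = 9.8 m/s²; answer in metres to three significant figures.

207 m

Frictionless banking: tanθ = v²/(rg), so r = v²/(g tanθ).
r = (38.5)²/(9.8 × tan 36.1°) = 1482/(9.8 × 0.7292) = 1482/7.146 = 207.4 m.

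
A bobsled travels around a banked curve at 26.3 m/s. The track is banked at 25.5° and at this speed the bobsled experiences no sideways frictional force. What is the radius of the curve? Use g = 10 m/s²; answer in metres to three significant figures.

Frictionless banking: tanθ = v²/(rg), so r = v²/(g tanθ).
r = (26.3)²/(10.0 × tan 25.5°) = 691.7/(10.0 × 0.4770) = 691.7/4.770 = 145.0 m.

145 m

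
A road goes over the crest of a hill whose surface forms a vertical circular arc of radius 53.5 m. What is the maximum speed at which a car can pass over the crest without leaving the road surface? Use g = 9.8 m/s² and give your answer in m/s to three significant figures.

At the crest the centre of the circle is below the car, so the net downward (centripetal) force is mg − N = mv²/r.
The car leaves the road when N → 0, giving v_max = √(g r) = √(9.8 × 53.5) = 22.90 m/s.

22.9 m/s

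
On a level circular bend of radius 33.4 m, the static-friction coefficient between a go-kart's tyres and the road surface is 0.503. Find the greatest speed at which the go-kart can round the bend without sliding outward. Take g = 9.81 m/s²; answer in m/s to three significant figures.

12.8 m/s

The only inward force on a level bend is static friction, so at the limit f_s = μ_s N = μ_s m g = m v²/r.
Mass cancels: v_max = √(μ_s g r) = √(0.503 × 9.81 × 33.4) = √164.8 = 12.84 m/s.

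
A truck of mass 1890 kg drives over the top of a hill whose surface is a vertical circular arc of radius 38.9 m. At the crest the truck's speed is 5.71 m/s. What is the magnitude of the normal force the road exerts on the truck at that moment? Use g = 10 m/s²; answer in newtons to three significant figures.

17300 N

At the crest the centripetal acceleration points downward (toward the centre of the arc), so mg − N = mv²/r.
N = m(g − v²/r) = 1890 × (10.0 − (5.71)²/38.9) = 1890 × (10.0 − 0.8382) = 1890 × 9.162 = 17320 N.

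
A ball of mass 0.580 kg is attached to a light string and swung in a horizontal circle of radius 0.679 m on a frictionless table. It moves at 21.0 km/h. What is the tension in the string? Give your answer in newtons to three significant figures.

v = 21.0 km/h = 21.0/3.6 = 5.833 m/s.
The tension is the only horizontal force, so it supplies the full centripetal force: T = m v²/r = 0.580 × (5.833)²/0.679 = 0.580 × 34.03/0.679 = 29.07 N.

29.1 N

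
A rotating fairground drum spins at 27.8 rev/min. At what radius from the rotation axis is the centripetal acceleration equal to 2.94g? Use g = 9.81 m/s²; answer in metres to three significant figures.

ω = 27.8 rev/min × 2π/60 = 2.911 rad/s.
a_c = ω²r = 2.94g ⇒ r = 2.94 × 9.81 / (2.911)² = 28.84/8.475 = 3.403 m.

3.40 m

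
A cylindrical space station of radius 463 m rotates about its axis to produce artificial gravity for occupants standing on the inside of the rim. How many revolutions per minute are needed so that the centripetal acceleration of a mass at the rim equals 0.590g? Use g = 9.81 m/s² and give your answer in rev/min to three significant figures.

1.07 rev/min

Require ω²r = 0.590g, so ω = √(0.590 × 9.81/463) = 0.1118 rad/s.
In rev/min: ω × 60/(2π) = 0.1118 × 60/(2π) = 1.068 rev/min.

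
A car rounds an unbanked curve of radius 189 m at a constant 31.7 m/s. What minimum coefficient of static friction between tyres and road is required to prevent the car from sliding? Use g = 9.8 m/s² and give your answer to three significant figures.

Friction provides the centripetal force: μ_s m g = m v²/r, so μ_s = v²/(g r) = (31.70)²/(9.8 × 189) = 1005/1852 = 0.5425.

0.543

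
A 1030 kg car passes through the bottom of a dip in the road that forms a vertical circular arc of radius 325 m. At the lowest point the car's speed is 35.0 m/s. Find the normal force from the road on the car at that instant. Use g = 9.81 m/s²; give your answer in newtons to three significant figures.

14000 N

At the lowest point, N points up (toward the centre) and the weight mg points down (away from the centre), so the net inward force is N − mg = mv²/r.
N = m(v²/r + g) = 1030 × ((35.0)²/325 + 9.81) = 1030 × (3.769 + 9.81) = 1030 × 13.58 = 13990 N.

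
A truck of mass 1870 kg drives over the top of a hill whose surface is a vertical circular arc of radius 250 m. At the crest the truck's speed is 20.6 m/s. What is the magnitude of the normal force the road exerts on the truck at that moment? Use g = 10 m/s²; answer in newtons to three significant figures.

At the crest the centripetal acceleration points downward (toward the centre of the arc), so mg − N = mv²/r.
N = m(g − v²/r) = 1870 × (10.0 − (20.6)²/250) = 1870 × (10.0 − 1.697) = 1870 × 8.303 = 15530 N.

15500 N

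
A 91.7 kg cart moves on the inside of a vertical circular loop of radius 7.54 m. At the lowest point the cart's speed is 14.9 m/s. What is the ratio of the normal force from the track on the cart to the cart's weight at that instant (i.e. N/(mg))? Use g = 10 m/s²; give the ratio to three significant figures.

3.94

At the bottom, N − mg = mv²/r, so N = m(v²/r + g) and N/(mg) = v²/(rg) + 1 = (14.9)²/(7.54 × 10.0) + 1 = 2.944 + 1 = 3.944.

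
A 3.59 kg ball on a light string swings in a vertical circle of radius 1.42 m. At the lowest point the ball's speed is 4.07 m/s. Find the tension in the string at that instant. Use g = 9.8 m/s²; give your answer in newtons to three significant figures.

At the lowest point, T points up (toward the centre) and the weight mg points down (away from the centre), so the net inward force is T − mg = mv²/r.
T = m(v²/r + g) = 3.59 × ((4.07)²/1.42 + 9.8) = 3.59 × (11.67 + 9.8) = 3.59 × 21.47 = 77.06 N.

77.1 N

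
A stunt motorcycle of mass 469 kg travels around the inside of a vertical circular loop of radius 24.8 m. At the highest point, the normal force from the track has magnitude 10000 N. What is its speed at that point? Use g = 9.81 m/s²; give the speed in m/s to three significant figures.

27.8 m/s

At the top, N + mg = mv²/r, so v = √(r(N/m + g)) = √(24.8 × (10000/469 + 9.81)) = √(24.8 × 31.13) = √772.1 = 27.79 m/s.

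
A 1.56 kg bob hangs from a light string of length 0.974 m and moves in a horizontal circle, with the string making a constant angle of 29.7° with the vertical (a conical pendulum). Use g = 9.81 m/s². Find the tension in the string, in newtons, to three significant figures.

17.6 N

Vertically the bob has no acceleration, so T cosθ = mg.
T = mg/cosθ = 1.56 × 9.81 / cos 29.7° = 15.30/0.8686 = 17.62 N.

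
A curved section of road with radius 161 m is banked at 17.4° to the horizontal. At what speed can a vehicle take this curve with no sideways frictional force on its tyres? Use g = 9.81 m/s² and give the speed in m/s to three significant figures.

22.2 m/s

On a frictionless banked curve, N sinθ = mv²/r and N cosθ = mg, so tanθ = v²/(rg).
v = √(r g tanθ) = √(161 × 9.81 × tan 17.4°) = √(161 × 9.81 × 0.3134) = √495.0 = 22.25 m/s.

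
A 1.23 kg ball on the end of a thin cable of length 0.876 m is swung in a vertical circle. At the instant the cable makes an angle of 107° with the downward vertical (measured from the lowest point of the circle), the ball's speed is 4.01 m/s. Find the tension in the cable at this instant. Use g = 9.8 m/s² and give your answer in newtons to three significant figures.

Take the radial direction toward the centre of the circle as positive. The component of the weight along the string toward the centre is −mg cos φ (φ measured from the bottom), so Newton's second law along the string gives T − mg cos φ = m v²/r.
cos 107° = -0.2924, so T = m(v²/r + g cos φ) = 1.23 × ((4.01)²/0.876 + 9.8 × -0.2924) = 1.23 × (18.36 + (-2.865)) = 1.23 × 15.49 = 19.05 N.

19.1 N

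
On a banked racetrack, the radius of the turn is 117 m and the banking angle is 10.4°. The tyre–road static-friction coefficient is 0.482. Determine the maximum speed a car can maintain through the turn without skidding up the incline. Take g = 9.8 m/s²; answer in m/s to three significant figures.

At the maximum speed, friction acts down the slope at its limiting value f = μN. Radially (horizontal, toward centre): N sinθ + μN cosθ = mv²/r. Vertically: N cosθ − μN sinθ = mg.
Dividing: v² = r g (sinθ + μcosθ)/(cosθ − μsinθ).
sinθ + μcosθ = 0.1805 + 0.482×0.9836 = 0.6546; cosθ − μsinθ = 0.9836 − 0.482×0.1805 = 0.8966.
v² = 117 × 9.8 × 0.6546/0.8966 = 837.2 m²/s², so v = 28.93 m/s.

28.9 m/s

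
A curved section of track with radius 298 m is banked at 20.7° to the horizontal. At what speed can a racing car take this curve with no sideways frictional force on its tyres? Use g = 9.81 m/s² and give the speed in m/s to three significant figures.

33.2 m/s

On a frictionless banked curve, N sinθ = mv²/r and N cosθ = mg, so tanθ = v²/(rg).
v = √(r g tanθ) = √(298 × 9.81 × tan 20.7°) = √(298 × 9.81 × 0.3779) = √1105 = 33.24 m/s.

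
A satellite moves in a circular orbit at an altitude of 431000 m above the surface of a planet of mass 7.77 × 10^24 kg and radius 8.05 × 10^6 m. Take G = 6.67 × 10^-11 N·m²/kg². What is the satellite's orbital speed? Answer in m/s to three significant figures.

Orbital radius r = R + h = 8.05 × 10^6 + 431000 = 8.481 × 10^6 m.
Gravity supplies the centripetal force: G M m / r² = m v² / r, so v = √(GM/r).
v = √(6.67 × 10^-11 × 7.77 × 10^24 / 8.481 × 10^6) = √(6.111 × 10^7) = 7817 m/s.

7820 m/s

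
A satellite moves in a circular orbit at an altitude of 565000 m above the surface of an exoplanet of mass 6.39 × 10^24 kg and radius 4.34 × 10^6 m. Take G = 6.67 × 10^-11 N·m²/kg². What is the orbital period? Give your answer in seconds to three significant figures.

r = R + h = 4.34 × 10^6 + 565000 = 4.905 × 10^6 m. Gravity provides the centripetal force: G M m / r² = m v² / r ⇒ v = √(GM/r) = 9322 m/s.
T = 2πr/v = 2π × 4.905 × 10^6 / 9322 = 3306 s.

3310 s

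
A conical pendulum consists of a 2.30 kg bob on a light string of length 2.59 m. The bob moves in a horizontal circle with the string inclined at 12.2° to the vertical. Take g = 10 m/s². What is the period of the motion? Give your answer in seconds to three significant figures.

r = L sinθ = 0.5473 m. From T sinθ = mω²r and T cosθ = mg: tanθ = ω²r/g, so ω² = g tanθ / r = g/(L cosθ).
ω = √(g/(L cosθ)) = √(10.0/(2.59 × 0.9774)) = √3.950 = 1.988 rad/s.
Period = 2π/ω = 3.161 s.

3.16 s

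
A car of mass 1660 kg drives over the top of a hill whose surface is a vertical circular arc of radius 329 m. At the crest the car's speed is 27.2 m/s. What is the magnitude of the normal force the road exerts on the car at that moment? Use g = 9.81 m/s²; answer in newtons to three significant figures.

12600 N

At the crest the centripetal acceleration points downward (toward the centre of the arc), so mg − N = mv²/r.
N = m(g − v²/r) = 1660 × (9.81 − (27.2)²/329) = 1660 × (9.81 − 2.249) = 1660 × 7.561 = 12550 N.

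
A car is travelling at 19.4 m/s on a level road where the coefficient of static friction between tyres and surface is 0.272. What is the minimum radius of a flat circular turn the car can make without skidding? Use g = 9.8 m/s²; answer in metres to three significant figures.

141 m

At the limit, μ_s m g = m v²/r, so r_min = v²/(μ_s g) = (19.4)²/(0.272 × 9.8) = 376.4/2.666 = 141.2 m.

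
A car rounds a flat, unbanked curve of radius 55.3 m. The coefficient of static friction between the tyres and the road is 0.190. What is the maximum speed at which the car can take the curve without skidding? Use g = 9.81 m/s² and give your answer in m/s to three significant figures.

The only inward force on a level bend is static friction, so at the limit f_s = μ_s N = μ_s m g = m v²/r.
Mass cancels: v_max = √(μ_s g r) = √(0.190 × 9.81 × 55.3) = √103.1 = 10.15 m/s.

10.2 m/s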